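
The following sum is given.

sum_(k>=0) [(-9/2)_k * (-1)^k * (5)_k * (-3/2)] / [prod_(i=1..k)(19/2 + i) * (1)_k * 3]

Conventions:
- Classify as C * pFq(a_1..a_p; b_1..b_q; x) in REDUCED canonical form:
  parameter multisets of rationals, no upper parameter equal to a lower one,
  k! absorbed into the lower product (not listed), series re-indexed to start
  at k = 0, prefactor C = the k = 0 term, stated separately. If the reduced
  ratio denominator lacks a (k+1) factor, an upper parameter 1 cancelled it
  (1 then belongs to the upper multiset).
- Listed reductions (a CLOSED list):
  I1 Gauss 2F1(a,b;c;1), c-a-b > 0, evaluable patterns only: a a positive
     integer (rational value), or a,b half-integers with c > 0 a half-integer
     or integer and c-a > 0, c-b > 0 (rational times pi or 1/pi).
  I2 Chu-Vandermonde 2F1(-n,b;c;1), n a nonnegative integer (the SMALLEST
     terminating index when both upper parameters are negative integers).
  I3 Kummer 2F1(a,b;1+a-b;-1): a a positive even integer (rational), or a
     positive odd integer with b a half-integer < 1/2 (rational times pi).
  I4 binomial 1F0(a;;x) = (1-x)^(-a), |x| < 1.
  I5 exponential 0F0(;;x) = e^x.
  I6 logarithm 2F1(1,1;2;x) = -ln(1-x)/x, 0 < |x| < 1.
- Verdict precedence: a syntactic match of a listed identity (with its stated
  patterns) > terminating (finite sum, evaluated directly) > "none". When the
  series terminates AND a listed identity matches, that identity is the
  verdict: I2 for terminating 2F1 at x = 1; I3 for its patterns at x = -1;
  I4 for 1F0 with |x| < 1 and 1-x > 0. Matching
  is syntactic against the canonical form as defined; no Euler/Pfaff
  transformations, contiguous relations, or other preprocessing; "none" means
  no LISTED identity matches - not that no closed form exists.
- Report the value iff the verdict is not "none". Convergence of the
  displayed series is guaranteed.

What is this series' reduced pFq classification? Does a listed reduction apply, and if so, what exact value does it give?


Reduced: x = -1, 2F1, upper = {-9/2, 5}, lower = {21/2}, C = -1/2. Verdict: Kummer (I3) applies (x = -1; c = 21/2 equals 1+a-b for upper {-9/2, 5}: listed pattern). Exact value: (-2078505/2097152) * pi.

First insight: with t_0 = -1/2, the constant factors (C = -1/2, x = -1) combine into one prefactor.
Step ratio: r(k) = (-1) * (k-9/2) (k+5) / [(k+21/2) (k+1)] - rational; roots negated = parameters, x = (-1), C = -1/2.


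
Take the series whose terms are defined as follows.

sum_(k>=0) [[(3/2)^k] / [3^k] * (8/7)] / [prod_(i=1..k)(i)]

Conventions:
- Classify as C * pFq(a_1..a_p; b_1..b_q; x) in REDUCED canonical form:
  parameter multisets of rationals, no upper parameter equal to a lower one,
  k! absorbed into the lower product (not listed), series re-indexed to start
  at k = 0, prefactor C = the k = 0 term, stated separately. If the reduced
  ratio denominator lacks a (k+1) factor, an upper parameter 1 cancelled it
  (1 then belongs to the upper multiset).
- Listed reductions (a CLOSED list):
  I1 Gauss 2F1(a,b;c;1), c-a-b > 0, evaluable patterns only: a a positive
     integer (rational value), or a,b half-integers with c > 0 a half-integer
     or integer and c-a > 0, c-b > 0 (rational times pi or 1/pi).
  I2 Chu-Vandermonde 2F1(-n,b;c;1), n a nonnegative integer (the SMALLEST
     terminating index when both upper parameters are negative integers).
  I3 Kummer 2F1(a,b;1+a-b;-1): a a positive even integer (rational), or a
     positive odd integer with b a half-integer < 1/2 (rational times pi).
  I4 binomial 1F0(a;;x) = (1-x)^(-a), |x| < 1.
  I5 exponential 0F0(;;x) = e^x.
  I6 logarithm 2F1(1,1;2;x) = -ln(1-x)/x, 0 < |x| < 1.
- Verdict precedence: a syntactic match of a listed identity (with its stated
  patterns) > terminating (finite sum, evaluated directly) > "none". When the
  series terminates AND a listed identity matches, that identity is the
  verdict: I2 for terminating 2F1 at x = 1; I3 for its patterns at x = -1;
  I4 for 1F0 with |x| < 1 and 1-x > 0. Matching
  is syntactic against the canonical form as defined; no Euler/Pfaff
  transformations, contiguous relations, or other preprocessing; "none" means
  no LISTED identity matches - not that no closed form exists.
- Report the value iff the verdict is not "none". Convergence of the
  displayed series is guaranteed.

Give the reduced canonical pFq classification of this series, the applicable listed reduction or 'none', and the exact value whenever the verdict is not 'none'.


Structural cue: t_0 being 8/7, the two k-th powers (C = 8/7, x = 1/2) combine into one argument.
Consecutive-term ratio: r(k) = (1/2) * 1 / [(k+1)] ; factor over Q: parameters, x = (1/2), and C = 8/7.

The series (x = 1/2) is 0F0: upper {-}, lower {-}, prefactor 8/7. Verdict: the exponential series (I5) matches (the 0F0 exponential series at x = 1/2). Its exact value is (8/7) * e^(1/2).


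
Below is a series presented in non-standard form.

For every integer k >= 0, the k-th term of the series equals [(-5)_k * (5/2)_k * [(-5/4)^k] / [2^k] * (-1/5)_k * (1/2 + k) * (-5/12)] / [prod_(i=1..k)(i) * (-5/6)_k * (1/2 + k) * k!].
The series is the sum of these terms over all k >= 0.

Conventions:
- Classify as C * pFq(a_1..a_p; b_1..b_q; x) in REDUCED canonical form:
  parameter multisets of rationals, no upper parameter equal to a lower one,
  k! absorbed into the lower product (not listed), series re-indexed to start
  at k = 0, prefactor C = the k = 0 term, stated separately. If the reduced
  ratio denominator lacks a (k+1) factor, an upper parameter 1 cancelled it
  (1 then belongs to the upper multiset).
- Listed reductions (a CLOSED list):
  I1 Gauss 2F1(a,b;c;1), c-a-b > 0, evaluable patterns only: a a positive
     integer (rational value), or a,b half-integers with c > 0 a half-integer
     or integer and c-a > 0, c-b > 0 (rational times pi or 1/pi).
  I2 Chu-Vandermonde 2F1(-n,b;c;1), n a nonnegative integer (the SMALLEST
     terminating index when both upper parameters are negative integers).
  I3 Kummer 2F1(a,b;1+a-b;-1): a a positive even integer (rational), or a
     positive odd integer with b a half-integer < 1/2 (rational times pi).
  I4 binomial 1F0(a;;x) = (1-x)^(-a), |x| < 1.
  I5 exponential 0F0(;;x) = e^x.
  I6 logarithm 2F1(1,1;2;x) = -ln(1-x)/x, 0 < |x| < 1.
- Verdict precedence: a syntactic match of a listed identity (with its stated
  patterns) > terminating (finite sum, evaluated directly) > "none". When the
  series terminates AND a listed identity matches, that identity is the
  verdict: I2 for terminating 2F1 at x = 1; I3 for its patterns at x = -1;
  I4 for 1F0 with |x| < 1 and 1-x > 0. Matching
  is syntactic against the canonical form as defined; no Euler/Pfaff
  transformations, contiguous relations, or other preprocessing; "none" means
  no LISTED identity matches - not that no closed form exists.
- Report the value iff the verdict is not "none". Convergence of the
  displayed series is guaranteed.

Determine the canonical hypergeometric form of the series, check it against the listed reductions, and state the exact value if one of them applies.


This is -5/12 * 3F2(-5, -1/5, 5/2; -5/6, 1; -5/8) in reduced canonical form. Verdict: terminating - no listed pattern fits, but -5 in the upper list cuts the series at k = 5; direct evaluation. Value: -148956481/5111808.

Key step: t_0 being -5/12, the lower running product (C = -5/12) is a rising factorial.
Term ratio: r(k) = (-5/8) * (k-5) (k-1/5) (k+5/2) / [(k-5/6) (k+1) (k+1)] - poly over poly, x = (-5/8) from leading terms; C = -5/12 at k = 0.


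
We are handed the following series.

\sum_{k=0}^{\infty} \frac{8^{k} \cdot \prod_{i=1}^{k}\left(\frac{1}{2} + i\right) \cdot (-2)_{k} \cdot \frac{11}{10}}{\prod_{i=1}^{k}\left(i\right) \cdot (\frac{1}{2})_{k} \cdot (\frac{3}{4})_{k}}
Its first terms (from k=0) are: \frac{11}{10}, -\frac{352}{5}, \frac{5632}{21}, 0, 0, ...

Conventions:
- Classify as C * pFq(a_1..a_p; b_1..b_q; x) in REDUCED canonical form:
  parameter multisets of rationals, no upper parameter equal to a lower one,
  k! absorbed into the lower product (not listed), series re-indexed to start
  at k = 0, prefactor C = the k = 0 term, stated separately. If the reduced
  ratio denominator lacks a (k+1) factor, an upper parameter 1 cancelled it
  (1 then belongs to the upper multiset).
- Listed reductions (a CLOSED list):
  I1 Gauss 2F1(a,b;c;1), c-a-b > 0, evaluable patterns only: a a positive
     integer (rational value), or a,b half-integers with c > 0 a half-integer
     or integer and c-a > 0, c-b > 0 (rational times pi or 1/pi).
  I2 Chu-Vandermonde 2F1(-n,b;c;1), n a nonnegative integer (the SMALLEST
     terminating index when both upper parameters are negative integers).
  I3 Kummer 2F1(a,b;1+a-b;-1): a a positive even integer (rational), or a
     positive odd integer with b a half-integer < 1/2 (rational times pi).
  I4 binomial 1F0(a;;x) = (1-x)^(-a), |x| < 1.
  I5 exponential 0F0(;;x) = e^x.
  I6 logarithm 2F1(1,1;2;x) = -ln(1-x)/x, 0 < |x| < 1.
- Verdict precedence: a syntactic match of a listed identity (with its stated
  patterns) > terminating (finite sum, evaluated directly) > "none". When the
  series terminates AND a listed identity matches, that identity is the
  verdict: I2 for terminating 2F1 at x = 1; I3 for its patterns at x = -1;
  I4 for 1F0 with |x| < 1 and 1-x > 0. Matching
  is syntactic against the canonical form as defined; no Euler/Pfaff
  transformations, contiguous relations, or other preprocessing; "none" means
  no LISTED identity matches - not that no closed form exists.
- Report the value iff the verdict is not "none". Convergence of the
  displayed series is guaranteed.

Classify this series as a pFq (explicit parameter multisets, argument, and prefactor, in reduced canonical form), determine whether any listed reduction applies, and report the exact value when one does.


x = 8 here; the reduced form reads 2F2, upper {-2, \frac{3}{2}}, lower {\frac{1}{2}, \frac{3}{4}}, C = \frac{11}{10}. Verdict: terminating at k = 2: the factor (-2)_k kills every later term; summing the 3 survivors is exact. Exact value: \frac{41767}{210}.

First insight: with t_0 = \frac{11}{10}, the running product (C = 11/10) telescopes to a rising factorial.
Term ratio: r(k) = 8 * (k-2) (k+\frac{3}{2}) / [(k+\frac{1}{2}) (k+\frac{3}{4}) (k+1)] - rational in k, leading ratio 8; with t_0 = \frac{11}{10}, classification follows.


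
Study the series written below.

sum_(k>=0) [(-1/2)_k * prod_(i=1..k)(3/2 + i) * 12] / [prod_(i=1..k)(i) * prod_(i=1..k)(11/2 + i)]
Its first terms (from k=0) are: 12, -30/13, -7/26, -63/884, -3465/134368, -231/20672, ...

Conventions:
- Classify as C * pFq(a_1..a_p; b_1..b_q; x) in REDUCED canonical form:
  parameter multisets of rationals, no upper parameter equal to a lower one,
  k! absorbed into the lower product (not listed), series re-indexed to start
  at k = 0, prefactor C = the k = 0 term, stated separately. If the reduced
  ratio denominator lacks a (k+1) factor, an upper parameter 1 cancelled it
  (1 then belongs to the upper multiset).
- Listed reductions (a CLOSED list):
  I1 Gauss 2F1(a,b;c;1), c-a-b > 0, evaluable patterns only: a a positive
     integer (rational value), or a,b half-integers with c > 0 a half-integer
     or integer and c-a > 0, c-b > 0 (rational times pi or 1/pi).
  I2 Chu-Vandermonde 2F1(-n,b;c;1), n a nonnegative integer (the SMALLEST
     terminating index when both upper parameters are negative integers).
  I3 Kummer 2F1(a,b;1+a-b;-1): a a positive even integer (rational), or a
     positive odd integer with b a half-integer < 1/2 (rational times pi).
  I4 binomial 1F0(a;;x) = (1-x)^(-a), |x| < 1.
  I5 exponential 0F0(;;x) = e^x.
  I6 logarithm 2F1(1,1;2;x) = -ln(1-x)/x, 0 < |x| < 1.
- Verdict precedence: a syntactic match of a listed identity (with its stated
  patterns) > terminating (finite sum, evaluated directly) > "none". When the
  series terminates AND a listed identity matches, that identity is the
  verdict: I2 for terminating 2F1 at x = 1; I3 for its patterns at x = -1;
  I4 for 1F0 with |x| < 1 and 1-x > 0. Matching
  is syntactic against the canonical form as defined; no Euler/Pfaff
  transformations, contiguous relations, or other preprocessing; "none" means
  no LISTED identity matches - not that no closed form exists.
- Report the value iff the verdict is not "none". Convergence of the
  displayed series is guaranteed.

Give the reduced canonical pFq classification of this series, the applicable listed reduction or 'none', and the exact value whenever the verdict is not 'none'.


Classification (C = 12): 2F1 with upper {-1/2, 5/2}, lower {13/2}, argument x = 1. Verdict: this is the half-integer Gauss pattern (I1) (x = 1; upper {-1/2, 5/2} half-integers, c = 13/2 in the evaluable pattern). Its exact value is (24255/8192) * pi.

Key observation: x = 1 and the running product (C = 12, x = 1) telescopes to a rising factorial.
Step ratio: r(k) = 1 * (k-1/2) (k+5/2) / [(k+13/2) (k+1)] - rational in k. x = 1; t_0 = 12; negate the roots.


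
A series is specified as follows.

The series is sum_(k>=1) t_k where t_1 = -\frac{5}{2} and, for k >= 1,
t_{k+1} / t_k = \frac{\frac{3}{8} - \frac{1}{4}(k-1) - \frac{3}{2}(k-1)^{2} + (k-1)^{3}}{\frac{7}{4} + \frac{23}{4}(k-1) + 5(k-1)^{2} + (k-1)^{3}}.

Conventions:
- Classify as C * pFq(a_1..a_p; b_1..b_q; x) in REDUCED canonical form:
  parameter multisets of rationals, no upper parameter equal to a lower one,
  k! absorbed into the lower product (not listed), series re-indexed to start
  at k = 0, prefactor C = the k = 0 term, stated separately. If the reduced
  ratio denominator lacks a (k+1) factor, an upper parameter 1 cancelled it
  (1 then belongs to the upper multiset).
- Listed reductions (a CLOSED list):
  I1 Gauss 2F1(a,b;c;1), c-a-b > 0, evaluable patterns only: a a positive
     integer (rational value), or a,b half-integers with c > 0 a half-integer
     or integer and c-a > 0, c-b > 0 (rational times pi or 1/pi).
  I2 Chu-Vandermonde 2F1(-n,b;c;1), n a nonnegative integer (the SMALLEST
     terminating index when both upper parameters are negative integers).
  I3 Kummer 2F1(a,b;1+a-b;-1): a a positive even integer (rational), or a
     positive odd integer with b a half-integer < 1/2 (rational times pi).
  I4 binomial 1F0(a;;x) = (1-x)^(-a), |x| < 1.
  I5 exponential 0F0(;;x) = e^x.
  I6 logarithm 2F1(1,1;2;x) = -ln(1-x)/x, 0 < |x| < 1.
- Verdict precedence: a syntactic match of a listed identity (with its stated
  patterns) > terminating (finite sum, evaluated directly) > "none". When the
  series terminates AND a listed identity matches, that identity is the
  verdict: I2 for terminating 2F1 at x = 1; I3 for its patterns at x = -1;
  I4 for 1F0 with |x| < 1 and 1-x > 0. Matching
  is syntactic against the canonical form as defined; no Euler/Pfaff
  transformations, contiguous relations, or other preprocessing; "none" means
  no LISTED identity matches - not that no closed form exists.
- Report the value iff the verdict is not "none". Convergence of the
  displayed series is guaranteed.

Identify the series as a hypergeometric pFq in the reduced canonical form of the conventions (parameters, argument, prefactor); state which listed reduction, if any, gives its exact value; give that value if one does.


The tell: t_0 being -\frac{5}{2}, cancel k + 1/2 from the displayed ratio first; then C = -5/2.
Step ratio: r(k) = 1 * (k-\frac{3}{2}) (k-\frac{1}{2}) / [(k+\frac{7}{2}) (k+1)] ; factor over Q: parameters, x = 1, and C = -\frac{5}{2}.

At argument 1: a 2F1 with upper {-\frac{3}{2}, -\frac{1}{2}}, lower {\frac{7}{2}}, scaled by C = -\frac{5}{2}. Verdict: the half-integer Gauss pattern (I1) fires (x = 1; upper {-\frac{3}{2}, -\frac{1}{2}} half-integers, c = \frac{7}{2} in the evaluable pattern). Its exact value is \left(-\frac{7875}{8192}\right) \cdot \pi.


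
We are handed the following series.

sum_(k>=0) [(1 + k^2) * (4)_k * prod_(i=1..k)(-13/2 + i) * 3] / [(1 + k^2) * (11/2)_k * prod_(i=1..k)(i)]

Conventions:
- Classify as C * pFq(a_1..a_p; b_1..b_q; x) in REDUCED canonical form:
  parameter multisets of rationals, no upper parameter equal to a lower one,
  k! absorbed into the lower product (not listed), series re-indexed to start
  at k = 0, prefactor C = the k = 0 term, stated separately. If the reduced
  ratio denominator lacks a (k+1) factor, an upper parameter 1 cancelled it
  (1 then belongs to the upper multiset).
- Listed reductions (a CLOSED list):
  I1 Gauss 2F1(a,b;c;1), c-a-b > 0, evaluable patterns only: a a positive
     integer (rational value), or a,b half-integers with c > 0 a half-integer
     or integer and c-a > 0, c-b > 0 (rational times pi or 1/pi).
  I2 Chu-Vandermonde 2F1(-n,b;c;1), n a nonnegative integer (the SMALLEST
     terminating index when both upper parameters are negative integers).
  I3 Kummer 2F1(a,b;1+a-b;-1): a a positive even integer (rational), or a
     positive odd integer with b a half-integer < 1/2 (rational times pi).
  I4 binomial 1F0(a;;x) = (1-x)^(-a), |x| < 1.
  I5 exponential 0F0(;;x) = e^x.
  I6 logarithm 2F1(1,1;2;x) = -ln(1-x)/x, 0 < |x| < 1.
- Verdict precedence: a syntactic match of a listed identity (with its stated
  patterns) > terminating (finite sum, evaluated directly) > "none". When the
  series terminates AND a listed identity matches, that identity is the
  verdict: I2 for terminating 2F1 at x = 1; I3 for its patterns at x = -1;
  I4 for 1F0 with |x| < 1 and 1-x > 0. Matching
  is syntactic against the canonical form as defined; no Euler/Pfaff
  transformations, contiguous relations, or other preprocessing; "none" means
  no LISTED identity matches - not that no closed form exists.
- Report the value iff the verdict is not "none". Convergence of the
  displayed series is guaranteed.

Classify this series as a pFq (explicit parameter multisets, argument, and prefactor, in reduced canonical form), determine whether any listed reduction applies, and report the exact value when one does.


Classification (C = 3): 2F1 with upper {-11/2, 4}, lower {11/2}, argument x = 1. Verdict at x = 1: Gauss (I1, integer-parameter pattern) matches (x = 1: the Gamma ratio telescopes since c-a-b = 7 > 0 and a = 4 in Z>0). Hence: 9/256.

Key observation: x = 1 and the factor k^2 + 1 cancels (top and bottom), leaving C = 3, x = 1.
Term ratio: r(k) = 1 * (k-11/2) (k+4) / [(k+11/2) (k+1)] - rational in k, leading ratio 1; with t_0 = 3, classification follows.


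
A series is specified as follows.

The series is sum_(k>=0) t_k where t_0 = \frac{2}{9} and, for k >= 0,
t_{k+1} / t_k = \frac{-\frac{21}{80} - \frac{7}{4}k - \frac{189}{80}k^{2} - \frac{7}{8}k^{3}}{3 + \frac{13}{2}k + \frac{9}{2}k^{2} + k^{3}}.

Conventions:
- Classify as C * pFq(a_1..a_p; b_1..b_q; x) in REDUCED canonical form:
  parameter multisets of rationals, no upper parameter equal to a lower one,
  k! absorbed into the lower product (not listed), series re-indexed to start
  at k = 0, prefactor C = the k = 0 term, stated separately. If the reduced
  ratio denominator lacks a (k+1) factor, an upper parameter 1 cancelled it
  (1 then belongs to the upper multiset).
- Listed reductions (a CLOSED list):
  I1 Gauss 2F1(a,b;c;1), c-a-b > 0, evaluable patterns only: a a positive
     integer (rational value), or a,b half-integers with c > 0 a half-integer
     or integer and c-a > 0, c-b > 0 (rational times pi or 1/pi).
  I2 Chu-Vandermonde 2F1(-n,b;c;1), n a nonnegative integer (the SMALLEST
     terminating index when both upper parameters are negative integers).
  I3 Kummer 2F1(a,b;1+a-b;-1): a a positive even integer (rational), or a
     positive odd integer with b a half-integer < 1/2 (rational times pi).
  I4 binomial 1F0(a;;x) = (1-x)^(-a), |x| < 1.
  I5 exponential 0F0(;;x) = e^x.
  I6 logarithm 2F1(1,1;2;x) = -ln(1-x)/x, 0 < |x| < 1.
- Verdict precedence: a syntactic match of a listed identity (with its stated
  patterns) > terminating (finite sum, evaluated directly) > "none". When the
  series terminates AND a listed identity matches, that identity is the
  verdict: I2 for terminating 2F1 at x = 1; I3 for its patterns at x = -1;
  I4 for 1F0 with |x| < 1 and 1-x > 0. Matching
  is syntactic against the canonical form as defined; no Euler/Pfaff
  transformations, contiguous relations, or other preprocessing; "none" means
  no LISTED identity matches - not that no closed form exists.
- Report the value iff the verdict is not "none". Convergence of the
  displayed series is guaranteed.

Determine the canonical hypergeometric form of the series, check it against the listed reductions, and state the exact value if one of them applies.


Reduced: x = -\frac{7}{8}, 2F1, upper = {\frac{1}{5}, 1}, lower = {2}, C = \frac{2}{9}. Verdict: no listed reduction: x = -\frac{7}{8} and upper {\frac{1}{5}, 1} fail every I1-I6 pattern.

First insight: t_0 being \frac{2}{9}, factor the ratio over Q (C = 2/9, x = -7/8): negated roots = parameters.
Term ratio: r(k) = -\frac{7}{8} * (k+\frac{1}{5}) (k+1) / [(k+2) (k+1)] - rational in k, leading ratio -\frac{7}{8}; with t_0 = \frac{2}{9}, classification follows.


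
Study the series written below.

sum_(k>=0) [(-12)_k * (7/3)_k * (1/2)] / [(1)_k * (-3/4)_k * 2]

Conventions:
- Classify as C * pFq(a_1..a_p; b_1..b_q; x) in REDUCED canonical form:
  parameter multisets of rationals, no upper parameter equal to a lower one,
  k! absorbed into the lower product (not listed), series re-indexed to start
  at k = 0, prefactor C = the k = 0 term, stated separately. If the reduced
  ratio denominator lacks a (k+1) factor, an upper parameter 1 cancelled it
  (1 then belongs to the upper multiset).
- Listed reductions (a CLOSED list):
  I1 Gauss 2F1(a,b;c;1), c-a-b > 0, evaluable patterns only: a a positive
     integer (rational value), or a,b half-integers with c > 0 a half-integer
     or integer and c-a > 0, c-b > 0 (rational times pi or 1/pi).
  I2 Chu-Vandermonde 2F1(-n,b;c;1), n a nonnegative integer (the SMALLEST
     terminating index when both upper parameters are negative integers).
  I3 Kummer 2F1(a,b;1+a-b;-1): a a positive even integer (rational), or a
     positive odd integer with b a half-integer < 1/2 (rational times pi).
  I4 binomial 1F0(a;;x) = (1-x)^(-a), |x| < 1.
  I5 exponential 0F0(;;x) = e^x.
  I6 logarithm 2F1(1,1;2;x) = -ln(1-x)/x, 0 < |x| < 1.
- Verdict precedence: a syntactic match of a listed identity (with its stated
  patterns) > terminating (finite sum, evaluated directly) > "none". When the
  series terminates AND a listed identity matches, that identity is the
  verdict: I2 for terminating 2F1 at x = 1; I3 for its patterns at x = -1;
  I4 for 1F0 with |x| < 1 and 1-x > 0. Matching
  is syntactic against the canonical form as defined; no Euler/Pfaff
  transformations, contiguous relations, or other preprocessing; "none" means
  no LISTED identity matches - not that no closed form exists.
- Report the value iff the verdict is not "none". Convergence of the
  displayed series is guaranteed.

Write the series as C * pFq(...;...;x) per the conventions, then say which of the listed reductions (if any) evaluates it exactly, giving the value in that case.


Prefactor 1/4, argument 1: 2F1 with upper {-12, 7/3} over lower {-3/4}. Verdict at x = 1: the Chu-Vandermonde identity I2 matches (terminating 2F1 at x = 1 with n = 12, b = 7/3, c = -3/4). Sum: -35705716465/10441240458876.

First insight: x = 1 and the constant factors (prefactor 1/4) combine into one prefactor.
Step ratio: r(k) = 1 * (k-12) (k+7/3) / [(k-3/4) (k+1)] - rational in k, leading ratio 1; with t_0 = 1/4, classification follows.


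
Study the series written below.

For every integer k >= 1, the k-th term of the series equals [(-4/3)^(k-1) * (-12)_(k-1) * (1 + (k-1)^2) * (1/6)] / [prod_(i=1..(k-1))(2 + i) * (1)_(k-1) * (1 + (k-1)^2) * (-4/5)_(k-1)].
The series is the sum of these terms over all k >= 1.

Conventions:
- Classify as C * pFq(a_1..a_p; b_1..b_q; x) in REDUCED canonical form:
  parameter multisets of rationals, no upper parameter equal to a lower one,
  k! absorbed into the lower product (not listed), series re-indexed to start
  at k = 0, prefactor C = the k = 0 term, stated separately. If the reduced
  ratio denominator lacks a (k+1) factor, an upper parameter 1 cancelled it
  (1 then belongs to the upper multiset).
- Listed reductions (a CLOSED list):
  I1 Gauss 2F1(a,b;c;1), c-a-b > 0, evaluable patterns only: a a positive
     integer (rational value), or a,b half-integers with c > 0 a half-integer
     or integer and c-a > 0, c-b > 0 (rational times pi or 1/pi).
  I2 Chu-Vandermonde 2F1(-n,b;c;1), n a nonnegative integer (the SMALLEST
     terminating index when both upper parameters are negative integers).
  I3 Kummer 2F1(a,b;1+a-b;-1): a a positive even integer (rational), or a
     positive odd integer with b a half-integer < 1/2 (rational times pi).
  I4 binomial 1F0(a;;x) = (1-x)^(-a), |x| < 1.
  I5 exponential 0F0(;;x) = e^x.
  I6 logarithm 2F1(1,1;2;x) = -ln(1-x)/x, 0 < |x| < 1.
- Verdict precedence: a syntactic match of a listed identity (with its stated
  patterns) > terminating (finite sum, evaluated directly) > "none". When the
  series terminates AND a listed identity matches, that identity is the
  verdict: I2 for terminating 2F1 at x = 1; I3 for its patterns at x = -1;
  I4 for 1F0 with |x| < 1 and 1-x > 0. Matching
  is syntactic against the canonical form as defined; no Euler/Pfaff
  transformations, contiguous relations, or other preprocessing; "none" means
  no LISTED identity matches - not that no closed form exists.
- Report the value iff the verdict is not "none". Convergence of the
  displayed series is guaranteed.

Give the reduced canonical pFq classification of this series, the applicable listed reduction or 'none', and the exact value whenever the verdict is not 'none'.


This is 1/6 * 1F2(-12; -4/5, 3; -4/3) in reduced canonical form. Verdict: terminating - upper parameter -12 makes this a finite sum (last index 12), evaluated exactly. Value: -13493641820252830957438727/656307484771667813542458.

First insight: with t_0 = 1/6, the factor k^2 + 1 cancels (top and bottom), leaving C = 1/6, x = -4/3.
Ratio: r(k) = (-4/3) * (k-12) / [(k-4/5) (k+3) (k+1)] - rational in k, leading ratio (-4/3); with t_0 = 1/6, classification follows.


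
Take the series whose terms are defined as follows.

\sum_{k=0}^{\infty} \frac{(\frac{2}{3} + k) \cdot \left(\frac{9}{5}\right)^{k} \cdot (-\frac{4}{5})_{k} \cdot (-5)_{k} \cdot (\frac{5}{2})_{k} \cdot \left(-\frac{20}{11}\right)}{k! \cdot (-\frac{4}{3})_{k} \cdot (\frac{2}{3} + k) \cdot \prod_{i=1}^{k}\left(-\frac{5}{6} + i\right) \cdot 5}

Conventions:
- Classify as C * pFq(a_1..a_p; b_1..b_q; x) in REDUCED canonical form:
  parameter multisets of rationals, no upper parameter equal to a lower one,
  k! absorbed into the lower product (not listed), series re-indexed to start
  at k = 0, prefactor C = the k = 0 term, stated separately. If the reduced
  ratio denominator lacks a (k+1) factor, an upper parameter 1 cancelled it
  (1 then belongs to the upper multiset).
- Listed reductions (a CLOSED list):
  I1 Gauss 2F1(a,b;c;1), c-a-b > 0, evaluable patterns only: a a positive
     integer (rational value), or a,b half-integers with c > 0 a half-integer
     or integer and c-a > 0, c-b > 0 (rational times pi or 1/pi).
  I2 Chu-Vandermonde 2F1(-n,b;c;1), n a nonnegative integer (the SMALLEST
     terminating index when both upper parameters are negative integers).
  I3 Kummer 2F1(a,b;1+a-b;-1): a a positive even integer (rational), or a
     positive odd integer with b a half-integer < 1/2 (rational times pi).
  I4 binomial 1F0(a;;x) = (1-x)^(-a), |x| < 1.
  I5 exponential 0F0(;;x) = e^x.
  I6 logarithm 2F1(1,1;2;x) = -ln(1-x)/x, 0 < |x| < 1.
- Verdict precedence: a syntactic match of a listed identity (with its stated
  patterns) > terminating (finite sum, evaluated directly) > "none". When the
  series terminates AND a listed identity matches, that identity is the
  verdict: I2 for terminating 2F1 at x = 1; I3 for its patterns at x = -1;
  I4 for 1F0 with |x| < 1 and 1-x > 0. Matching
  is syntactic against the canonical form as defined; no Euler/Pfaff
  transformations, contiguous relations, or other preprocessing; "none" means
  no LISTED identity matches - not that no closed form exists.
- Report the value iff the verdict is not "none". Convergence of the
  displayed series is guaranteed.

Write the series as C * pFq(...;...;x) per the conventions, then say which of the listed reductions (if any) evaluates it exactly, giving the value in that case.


Key observation: t_0 being -\frac{4}{11}, the factor k + 2/3 cancels (top and bottom), leaving C = -4/11.
Ratio: r(k) = \frac{9}{5} * (k-5) (k-\frac{4}{5}) (k+\frac{5}{2}) / [(k-\frac{4}{3}) (k+\frac{1}{6}) (k+1)] ; factor over Q: parameters, x = \frac{9}{5}, and C = -\frac{4}{11}.

The series (x = \frac{9}{5}) is 3F2: upper {-5, -\frac{4}{5}, \frac{5}{2}}, lower {-\frac{4}{3}, \frac{1}{6}}, prefactor -\frac{4}{11}. Verdict: terminating - the sum ends at index 5 because -5 is a negative integer; exact evaluation follows. Exact value: -\frac{132839974771468}{663330078125}.


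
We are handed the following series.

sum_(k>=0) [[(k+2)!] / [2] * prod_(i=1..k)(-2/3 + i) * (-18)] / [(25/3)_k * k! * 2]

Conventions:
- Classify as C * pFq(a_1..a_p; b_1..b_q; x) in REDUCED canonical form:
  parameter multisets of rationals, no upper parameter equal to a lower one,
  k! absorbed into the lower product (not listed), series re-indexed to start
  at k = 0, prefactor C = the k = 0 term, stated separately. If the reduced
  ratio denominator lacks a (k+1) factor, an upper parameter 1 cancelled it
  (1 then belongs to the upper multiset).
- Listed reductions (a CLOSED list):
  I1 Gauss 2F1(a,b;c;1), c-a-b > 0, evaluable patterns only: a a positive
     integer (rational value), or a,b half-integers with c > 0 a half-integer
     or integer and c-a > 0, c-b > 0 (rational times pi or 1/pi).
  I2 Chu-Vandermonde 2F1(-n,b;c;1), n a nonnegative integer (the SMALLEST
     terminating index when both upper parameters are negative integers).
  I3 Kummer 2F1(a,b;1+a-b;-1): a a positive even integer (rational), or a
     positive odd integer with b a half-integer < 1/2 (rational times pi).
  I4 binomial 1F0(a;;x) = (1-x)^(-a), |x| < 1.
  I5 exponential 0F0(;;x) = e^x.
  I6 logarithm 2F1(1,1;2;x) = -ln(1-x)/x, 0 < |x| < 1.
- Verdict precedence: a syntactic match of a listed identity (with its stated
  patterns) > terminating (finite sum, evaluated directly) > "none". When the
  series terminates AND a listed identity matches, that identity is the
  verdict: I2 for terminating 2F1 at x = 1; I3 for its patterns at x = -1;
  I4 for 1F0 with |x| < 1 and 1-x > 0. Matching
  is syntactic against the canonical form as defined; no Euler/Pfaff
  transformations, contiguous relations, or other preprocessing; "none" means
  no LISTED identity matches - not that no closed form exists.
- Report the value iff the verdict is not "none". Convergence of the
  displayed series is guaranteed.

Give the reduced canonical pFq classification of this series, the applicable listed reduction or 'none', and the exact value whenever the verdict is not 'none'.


Classification (C = -9): 2F1 with upper {1/3, 3}, lower {25/3}, argument x = 1. Verdict: the Gauss summation I1 matches (x = 1: the Gamma ratio telescopes since c-a-b = 5 > 0 and a = 3 in Z>0). Sum: -3344/315.

Structural cue: x = 1 and the running product (prefactor -9) telescopes to a rising factorial.
Adjacent-term ratio: r(k) = 1 * (k+1/3) (k+3) / [(k+25/3) (k+1)] - poly over poly, x = 1 from leading terms; C = -9 at k = 0.


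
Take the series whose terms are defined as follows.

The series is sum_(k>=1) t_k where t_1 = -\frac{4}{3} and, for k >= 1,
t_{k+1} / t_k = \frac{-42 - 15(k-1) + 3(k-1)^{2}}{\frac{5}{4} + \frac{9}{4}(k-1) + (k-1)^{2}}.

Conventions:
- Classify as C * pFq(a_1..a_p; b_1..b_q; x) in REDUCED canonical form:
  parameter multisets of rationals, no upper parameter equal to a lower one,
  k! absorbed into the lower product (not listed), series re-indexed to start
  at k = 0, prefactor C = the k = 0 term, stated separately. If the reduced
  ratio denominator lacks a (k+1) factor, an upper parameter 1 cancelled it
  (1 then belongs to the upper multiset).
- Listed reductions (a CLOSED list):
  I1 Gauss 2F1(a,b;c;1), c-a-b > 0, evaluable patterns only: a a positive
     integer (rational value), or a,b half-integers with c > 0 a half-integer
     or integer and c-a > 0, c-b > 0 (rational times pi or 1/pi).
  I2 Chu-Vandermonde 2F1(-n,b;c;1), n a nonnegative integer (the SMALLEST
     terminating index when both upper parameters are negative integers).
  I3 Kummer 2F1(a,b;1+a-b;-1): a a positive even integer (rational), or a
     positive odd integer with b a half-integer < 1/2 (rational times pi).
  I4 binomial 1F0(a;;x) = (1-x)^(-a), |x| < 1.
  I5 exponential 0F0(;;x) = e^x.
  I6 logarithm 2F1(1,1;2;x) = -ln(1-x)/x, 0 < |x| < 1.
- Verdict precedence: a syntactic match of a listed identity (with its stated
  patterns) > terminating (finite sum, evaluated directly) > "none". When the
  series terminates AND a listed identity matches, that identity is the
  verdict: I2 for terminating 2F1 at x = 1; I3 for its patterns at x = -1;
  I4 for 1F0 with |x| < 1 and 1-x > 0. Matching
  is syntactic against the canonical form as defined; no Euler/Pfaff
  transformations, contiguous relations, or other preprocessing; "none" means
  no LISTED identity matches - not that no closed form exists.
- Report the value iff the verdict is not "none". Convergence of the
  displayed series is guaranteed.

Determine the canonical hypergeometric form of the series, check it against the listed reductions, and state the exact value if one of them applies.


With C = -\frac{4}{3}: the canonical form is 2F1(-7, 2; \frac{5}{4}; 3). Verdict: terminating - upper parameter -7 makes this a finite sum (last index 7), evaluated exactly. Hence: \frac{469957916}{480675}.

First insight: t_0 being -\frac{4}{3}, the expanded ratio factors over Q; prefactor -4/3, roots give parameters.
Step ratio: r(k) = 3 * (k-7) (k+2) / [(k+\frac{5}{4}) (k+1)] - poly over poly, x = 3 from leading terms; C = -\frac{4}{3} at k = 0.


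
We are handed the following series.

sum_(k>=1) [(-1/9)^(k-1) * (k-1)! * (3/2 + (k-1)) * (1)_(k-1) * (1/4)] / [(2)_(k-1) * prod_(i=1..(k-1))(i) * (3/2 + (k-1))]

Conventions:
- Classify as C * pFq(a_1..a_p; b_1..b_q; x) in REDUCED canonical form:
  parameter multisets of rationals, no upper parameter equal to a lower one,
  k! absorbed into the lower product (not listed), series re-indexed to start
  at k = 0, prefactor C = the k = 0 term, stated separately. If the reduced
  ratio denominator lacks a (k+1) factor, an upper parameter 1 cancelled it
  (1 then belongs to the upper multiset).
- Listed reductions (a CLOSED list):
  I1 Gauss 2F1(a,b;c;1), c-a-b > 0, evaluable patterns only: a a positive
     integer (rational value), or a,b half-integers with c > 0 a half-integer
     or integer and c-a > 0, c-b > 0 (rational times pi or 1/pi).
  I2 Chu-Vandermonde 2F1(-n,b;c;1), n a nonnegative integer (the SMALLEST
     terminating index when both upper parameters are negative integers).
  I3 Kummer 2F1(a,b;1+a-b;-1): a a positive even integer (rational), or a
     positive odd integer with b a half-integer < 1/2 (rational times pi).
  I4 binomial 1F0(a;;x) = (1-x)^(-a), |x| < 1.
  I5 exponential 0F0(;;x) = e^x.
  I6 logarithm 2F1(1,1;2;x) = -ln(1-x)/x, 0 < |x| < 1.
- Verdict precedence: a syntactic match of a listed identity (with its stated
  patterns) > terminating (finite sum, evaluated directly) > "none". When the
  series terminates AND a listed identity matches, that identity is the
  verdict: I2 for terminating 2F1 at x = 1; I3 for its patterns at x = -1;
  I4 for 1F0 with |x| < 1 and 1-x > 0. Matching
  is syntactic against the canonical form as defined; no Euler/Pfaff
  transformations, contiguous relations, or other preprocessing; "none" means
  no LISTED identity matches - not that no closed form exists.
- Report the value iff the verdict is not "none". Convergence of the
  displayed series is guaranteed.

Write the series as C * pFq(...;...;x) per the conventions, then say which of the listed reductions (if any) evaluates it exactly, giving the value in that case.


At argument -1/9: a 2F1 with upper {1, 1}, lower {2}, scaled by C = 1/4. Verdict: the I6 logarithm reduction matches (the logarithm: parameters (1,1;2), x = -1/9). Sum: (9/4) * ln(10/9).

Key observation: with t_0 = 1/4, the factorial ratio (C = 1/4, x = -1/9) (k+a-1)!/(a-1)! is a rising factorial (a)_k.
Term ratio: r(k) = (-1/9) * (k+1) (k+1) / [(k+2) (k+1)] - rational in k, leading ratio (-1/9); with t_0 = 1/4, classification follows.


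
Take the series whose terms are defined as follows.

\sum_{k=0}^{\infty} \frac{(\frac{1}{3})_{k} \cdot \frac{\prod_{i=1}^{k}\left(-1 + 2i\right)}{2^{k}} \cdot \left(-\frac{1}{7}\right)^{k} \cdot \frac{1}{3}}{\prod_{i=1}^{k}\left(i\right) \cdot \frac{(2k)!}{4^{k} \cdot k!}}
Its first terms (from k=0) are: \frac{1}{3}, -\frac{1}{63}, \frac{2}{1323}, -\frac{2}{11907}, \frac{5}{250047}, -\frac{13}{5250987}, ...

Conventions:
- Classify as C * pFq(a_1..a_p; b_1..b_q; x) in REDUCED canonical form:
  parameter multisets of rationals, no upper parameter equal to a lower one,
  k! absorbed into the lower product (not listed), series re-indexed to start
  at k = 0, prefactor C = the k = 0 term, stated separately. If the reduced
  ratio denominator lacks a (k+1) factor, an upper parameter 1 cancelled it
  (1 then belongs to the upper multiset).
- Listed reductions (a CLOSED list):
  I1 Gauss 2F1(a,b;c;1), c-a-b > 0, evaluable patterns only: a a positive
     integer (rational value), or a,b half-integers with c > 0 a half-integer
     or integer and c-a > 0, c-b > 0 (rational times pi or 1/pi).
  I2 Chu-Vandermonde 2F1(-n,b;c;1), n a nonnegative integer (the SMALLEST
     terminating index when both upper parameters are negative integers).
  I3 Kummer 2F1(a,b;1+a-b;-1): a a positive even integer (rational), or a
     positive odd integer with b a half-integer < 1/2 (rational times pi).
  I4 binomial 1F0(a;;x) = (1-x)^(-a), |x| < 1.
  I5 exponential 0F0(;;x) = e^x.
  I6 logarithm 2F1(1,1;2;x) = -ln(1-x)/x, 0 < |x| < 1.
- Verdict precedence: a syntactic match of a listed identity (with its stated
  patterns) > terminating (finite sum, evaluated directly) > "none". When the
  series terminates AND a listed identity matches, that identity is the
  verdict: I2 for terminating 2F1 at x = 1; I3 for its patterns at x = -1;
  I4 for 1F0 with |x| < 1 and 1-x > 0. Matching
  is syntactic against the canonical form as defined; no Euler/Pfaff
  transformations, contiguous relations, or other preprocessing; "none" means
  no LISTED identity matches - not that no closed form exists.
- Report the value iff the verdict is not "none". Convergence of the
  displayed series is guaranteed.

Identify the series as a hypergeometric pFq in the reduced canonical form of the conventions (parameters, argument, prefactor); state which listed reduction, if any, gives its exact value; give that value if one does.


The series (x = -\frac{1}{7}) is 1F0: upper {\frac{1}{3}}, lower {-}, prefactor \frac{1}{3}. Verdict: the I4 binomial reduction fires (the 1F0 binomial series: exponent -1/3, x = -\frac{1}{7}). Exact value: \frac{1}{3} \cdot \left(\frac{8}{7}\right)^{-\frac{1}{3}}.

The tell: from the first term \frac{1}{3}: the parameter 1/2 appears in both the upper and lower lists and cancels.
Term ratio: r(k) = -\frac{1}{7} * (k+\frac{1}{3}) / [(k+1)] - rational in k, leading ratio -\frac{1}{7}; with t_0 = \frac{1}{3}, classification follows.


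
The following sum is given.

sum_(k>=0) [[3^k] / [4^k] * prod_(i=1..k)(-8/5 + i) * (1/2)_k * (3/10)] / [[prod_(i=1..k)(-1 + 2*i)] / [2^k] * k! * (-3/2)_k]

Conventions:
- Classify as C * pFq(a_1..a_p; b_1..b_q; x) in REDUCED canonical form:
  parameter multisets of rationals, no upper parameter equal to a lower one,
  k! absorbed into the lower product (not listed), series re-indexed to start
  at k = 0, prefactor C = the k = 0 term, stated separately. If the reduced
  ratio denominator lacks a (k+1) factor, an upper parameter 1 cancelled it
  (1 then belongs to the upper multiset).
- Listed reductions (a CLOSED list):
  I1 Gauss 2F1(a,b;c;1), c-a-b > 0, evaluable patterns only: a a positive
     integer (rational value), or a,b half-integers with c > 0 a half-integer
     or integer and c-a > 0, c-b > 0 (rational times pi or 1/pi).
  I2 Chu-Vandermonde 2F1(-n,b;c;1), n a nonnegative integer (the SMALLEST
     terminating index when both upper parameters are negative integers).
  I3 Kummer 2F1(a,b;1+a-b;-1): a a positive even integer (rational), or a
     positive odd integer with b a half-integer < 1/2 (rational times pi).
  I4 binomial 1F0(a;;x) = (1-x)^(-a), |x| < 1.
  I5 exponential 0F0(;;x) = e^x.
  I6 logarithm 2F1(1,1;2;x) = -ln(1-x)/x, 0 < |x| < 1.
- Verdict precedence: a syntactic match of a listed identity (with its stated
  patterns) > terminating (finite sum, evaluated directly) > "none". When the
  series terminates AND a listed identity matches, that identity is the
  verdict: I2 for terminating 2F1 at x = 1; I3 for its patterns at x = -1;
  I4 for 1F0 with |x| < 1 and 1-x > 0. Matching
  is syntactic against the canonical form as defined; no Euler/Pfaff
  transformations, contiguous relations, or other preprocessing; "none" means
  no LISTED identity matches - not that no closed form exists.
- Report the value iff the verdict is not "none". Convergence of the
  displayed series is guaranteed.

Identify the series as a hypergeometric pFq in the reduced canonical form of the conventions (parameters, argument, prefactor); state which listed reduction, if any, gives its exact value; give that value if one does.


Prefactor 3/10, argument 3/4: 1F1 with upper {-3/5} over lower {-3/2}. Verdict: none - this 1F1 at x = 3/4 matches no listed pattern, and upper {-3/5} holds no stopper.

Key observation: from the first term 3/10: the parameter 1/2 appears in both the upper and lower lists and cancels.
Adjacent-term ratio: r(k) = (3/4) * (k-3/5) / [(k-3/2) (k+1)] - rational in k. x = (3/4); t_0 = 3/10; negate the roots.
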